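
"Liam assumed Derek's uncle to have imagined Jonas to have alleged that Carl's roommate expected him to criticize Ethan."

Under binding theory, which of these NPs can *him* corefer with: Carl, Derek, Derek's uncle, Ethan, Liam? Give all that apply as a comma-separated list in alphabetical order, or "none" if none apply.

*him* is a pronoun; Principle B requires it to be free in its binding domain — the clause headed by 'expected'.
— Carl: possessor inside the subject DP of the clause headed by 'expected'; does not c-command the pronoun — Principle B does not apply; allowed.
— Derek: possessor inside the subject DP of the clause headed by 'imagined'; does not c-command the pronoun — Principle B does not apply; allowed.
— Derek's uncle: subject of the clause headed by 'imagined'; c-commands the pronoun but lies outside its binding domain — allowed.
— Ethan: object of the clause headed by 'criticize'; is c-commanded by the pronoun; coreference would bind this R-expression — blocked (Principle C).
— Liam: subject of the matrix clause; c-commands the pronoun but lies outside its binding domain — allowed.

Carl, Derek, Derek's uncle, Liam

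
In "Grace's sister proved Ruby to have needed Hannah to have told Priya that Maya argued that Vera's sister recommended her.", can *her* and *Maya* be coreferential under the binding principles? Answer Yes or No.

*Maya* is an R-expression; Principle C requires it to be free (not bound by any c-commanding expression).
— her: object of the clause headed by 'recommended'; the pronoun does not c-command the R-expression — coreference allowed.

Yes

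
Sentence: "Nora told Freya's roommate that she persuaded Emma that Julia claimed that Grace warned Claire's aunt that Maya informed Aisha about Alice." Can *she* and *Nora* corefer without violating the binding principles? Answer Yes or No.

*Nora* is an R-expression; Principle C requires it to be free (not bound by any c-commanding expression).
— she: subject of the clause headed by 'persuaded'; the pronoun does not c-command the R-expression — coreference allowed.

Yes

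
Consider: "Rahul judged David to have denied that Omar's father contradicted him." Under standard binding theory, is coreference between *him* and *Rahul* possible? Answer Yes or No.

Yes

*Rahul* is an R-expression; Principle C requires it to be free (not bound by any c-commanding expression).
— him: object of the clause headed by 'contradicted'; the pronoun does not c-command the R-expression — coreference allowed.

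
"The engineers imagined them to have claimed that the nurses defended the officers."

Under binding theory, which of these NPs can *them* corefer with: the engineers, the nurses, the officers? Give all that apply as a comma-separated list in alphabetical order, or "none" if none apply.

none

*them* is a pronoun; Principle B requires it to be free in its binding domain — the matrix clause.
— the engineers: subject of the matrix clause; c-commands the pronoun within its binding domain — blocked (Principle B).
— the nurses: subject of the clause headed by 'defended'; is c-commanded by the pronoun; coreference would bind this R-expression — blocked (Principle C).
— the officers: object of the clause headed by 'defended'; is c-commanded by the pronoun; coreference would bind this R-expression — blocked (Principle C).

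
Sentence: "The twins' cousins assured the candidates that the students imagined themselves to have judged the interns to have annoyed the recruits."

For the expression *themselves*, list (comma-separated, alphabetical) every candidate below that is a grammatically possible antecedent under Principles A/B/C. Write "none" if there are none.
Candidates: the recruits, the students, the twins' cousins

*themselves* is a reflexive; Principle A requires it to be bound within its binding domain — the clause headed by 'imagined'.
— the recruits: object of the clause headed by 'annoyed'; does not c-command the reflexive — cannot bind it (Principle A).
— the students: subject of the clause headed by 'imagined'; c-commands the reflexive within its binding domain — allowed (Principle A).
— the twins' cousins: subject of the matrix clause; c-commands the reflexive but lies outside its binding domain — cannot bind it (Principle A).

the students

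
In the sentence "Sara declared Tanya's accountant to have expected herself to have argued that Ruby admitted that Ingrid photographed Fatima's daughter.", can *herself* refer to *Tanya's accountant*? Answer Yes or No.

Yes

*herself* is a reflexive; Principle A requires it to be bound within its binding domain — the clause headed by 'expected'.
— Tanya's accountant: subject of the clause headed by 'expected'; c-commands the reflexive within its binding domain — allowed (Principle A).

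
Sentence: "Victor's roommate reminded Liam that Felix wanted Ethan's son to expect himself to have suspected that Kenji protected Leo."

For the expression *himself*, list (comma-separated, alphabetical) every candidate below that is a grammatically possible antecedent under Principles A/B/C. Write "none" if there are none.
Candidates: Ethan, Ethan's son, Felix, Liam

*himself* is a reflexive; Principle A requires it to be bound within its binding domain — the clause headed by 'expect'.
— Ethan: possessor inside the subject DP of the clause headed by 'expect'; does not c-command the reflexive — cannot bind it (Principle A).
— Ethan's son: subject of the clause headed by 'expect'; c-commands the reflexive within its binding domain — allowed (Principle A).
— Felix: subject of the clause headed by 'wanted'; c-commands the reflexive but lies outside its binding domain — cannot bind it (Principle A).
— Liam: object of the matrix clause; c-commands the reflexive but lies outside its binding domain — cannot bind it (Principle A).

Ethan's son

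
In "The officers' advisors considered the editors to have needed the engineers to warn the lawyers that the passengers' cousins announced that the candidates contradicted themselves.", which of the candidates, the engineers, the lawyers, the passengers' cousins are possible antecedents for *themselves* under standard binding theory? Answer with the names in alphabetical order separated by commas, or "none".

*themselves* is a reflexive; Principle A requires it to be bound within its binding domain — the clause headed by 'contradicted'.
— the candidates: subject of the clause headed by 'contradicted'; c-commands the reflexive within its binding domain — allowed (Principle A).
— the engineers: subject of the clause headed by 'warn'; c-commands the reflexive but lies outside its binding domain — cannot bind it (Principle A).
— the lawyers: object of the clause headed by 'warn'; c-commands the reflexive but lies outside its binding domain — cannot bind it (Principle A).
— the passengers' cousins: subject of the clause headed by 'announced'; c-commands the reflexive but lies outside its binding domain — cannot bind it (Principle A).

the candidates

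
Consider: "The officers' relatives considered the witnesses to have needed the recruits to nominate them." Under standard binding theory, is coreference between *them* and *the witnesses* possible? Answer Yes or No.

Yes

*the witnesses* is an R-expression; Principle C requires it to be free (not bound by any c-commanding expression).
— them: object of the clause headed by 'nominate'; the pronoun does not c-command the R-expression — coreference allowed.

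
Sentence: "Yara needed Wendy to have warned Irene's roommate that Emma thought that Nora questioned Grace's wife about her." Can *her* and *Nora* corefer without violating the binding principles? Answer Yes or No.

*Nora* is an R-expression; Principle C requires it to be free (not bound by any c-commanding expression).
— her: second object of the clause headed by 'questioned'; the R-expression locally c-commands the pronoun — coreference blocked (Principle B on the pronoun).

No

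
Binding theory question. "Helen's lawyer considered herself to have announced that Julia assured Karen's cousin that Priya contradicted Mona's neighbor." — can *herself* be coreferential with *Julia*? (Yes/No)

*herself* is a reflexive; Principle A requires it to be bound within its binding domain — the matrix clause.
— Julia: subject of the clause headed by 'assured'; does not c-command the reflexive — cannot bind it (Principle A).

No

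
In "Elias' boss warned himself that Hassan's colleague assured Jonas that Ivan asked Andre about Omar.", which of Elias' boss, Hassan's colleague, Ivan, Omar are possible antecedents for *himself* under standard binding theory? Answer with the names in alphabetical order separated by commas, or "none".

Elias' boss

*himself* is a reflexive; Principle A requires it to be bound within its binding domain — the matrix clause.
— Elias' boss: subject of the matrix clause; c-commands the reflexive within its binding domain — allowed (Principle A).
— Hassan's colleague: subject of the clause headed by 'assured'; does not c-command the reflexive — cannot bind it (Principle A).
— Ivan: subject of the clause headed by 'asked'; does not c-command the reflexive — cannot bind it (Principle A).
— Omar: second object of the clause headed by 'asked'; does not c-command the reflexive — cannot bind it (Principle A).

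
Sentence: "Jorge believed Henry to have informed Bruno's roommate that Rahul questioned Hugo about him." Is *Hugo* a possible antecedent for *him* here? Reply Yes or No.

No

*him* is a pronoun; Principle B requires it to be free in its binding domain — the clause headed by 'questioned'.
— Hugo: object of the clause headed by 'questioned'; c-commands the pronoun within its binding domain — blocked (Principle B).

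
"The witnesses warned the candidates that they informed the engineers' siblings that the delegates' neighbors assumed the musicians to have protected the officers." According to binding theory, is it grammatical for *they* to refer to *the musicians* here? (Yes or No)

*the musicians* is an R-expression; Principle C requires it to be free (not bound by any c-commanding expression).
— they: subject of the clause headed by 'informed'; the pronoun c-commands the R-expression — coreference blocked (Principle C).

No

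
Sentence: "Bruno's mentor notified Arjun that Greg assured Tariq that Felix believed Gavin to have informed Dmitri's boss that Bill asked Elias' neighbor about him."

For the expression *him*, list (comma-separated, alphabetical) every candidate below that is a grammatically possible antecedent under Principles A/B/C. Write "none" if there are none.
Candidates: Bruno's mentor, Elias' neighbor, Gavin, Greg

Bruno's mentor, Gavin, Greg

*him* is a pronoun; Principle B requires it to be free in its binding domain — the clause headed by 'asked'.
— Bruno's mentor: subject of the matrix clause; c-commands the pronoun but lies outside its binding domain — allowed.
— Elias' neighbor: object of the clause headed by 'asked'; c-commands the pronoun within its binding domain — blocked (Principle B).
— Gavin: subject of the clause headed by 'informed'; c-commands the pronoun but lies outside its binding domain — allowed.
— Greg: subject of the clause headed by 'assured'; c-commands the pronoun but lies outside its binding domain — allowed.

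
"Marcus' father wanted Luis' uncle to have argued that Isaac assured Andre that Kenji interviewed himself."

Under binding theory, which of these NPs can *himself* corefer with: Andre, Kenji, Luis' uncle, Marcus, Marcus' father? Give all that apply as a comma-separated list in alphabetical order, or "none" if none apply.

*himself* is a reflexive; Principle A requires it to be bound within its binding domain — the clause headed by 'interviewed'.
— Andre: object of the clause headed by 'assured'; c-commands the reflexive but lies outside its binding domain — cannot bind it (Principle A).
— Kenji: subject of the clause headed by 'interviewed'; c-commands the reflexive within its binding domain — allowed (Principle A).
— Luis' uncle: subject of the clause headed by 'argued'; c-commands the reflexive but lies outside its binding domain — cannot bind it (Principle A).
— Marcus: possessor inside the subject DP of the matrix clause; does not c-command the reflexive — cannot bind it (Principle A).
— Marcus' father: subject of the matrix clause; c-commands the reflexive but lies outside its binding domain — cannot bind it (Principle A).

Kenji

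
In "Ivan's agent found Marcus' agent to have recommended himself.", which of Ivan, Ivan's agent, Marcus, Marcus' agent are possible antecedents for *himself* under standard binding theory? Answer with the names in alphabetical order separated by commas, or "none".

Marcus' agent

*himself* is a reflexive; Principle A requires it to be bound within its binding domain — the clause headed by 'recommended'.
— Ivan: possessor inside the subject DP of the matrix clause; does not c-command the reflexive — cannot bind it (Principle A).
— Ivan's agent: subject of the matrix clause; c-commands the reflexive but lies outside its binding domain — cannot bind it (Principle A).
— Marcus: possessor inside the subject DP of the clause headed by 'recommended'; does not c-command the reflexive — cannot bind it (Principle A).
— Marcus' agent: subject of the clause headed by 'recommended'; c-commands the reflexive within its binding domain — allowed (Principle A).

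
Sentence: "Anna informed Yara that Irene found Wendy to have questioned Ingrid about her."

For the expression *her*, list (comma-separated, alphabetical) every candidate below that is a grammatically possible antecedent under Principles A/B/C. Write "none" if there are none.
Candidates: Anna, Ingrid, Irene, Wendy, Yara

Anna, Irene, Yara

*her* is a pronoun; Principle B requires it to be free in its binding domain — the clause headed by 'questioned'.
— Anna: subject of the matrix clause; c-commands the pronoun but lies outside its binding domain — allowed.
— Ingrid: object of the clause headed by 'questioned'; c-commands the pronoun within its binding domain — blocked (Principle B).
— Irene: subject of the clause headed by 'found'; c-commands the pronoun but lies outside its binding domain — allowed.
— Wendy: subject of the clause headed by 'questioned'; c-commands the pronoun within its binding domain — blocked (Principle B).
— Yara: object of the matrix clause; c-commands the pronoun but lies outside its binding domain — allowed.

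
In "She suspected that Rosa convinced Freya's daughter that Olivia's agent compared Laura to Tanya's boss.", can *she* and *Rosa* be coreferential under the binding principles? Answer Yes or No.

No

*Rosa* is an R-expression; Principle C requires it to be free (not bound by any c-commanding expression).
— she: subject of the matrix clause; the pronoun c-commands the R-expression — coreference blocked (Principle C).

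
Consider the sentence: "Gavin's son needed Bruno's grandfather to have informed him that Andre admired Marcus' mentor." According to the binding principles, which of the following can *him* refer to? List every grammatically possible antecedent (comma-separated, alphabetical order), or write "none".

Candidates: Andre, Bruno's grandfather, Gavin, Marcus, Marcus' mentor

*him* is a pronoun; Principle B requires it to be free in its binding domain — the clause headed by 'informed'.
— Andre: subject of the clause headed by 'admired'; is c-commanded by the pronoun; coreference would bind this R-expression — blocked (Principle C).
— Bruno's grandfather: subject of the clause headed by 'informed'; c-commands the pronoun within its binding domain — blocked (Principle B).
— Gavin: possessor inside the subject DP of the matrix clause; does not c-command the pronoun — Principle B does not apply; allowed.
— Marcus: possessor inside the object DP of the clause headed by 'admired'; is c-commanded by the pronoun; coreference would bind this R-expression — blocked (Principle C).
— Marcus' mentor: object of the clause headed by 'admired'; is c-commanded by the pronoun; coreference would bind this R-expression — blocked (Principle C).

Gavin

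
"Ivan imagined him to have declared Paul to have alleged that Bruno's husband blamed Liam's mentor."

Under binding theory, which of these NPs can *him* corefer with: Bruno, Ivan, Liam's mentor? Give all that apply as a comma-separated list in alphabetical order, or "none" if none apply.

none

*him* is a pronoun; Principle B requires it to be free in its binding domain — the matrix clause.
— Bruno: possessor inside the subject DP of the clause headed by 'blamed'; is c-commanded by the pronoun; coreference would bind this R-expression — blocked (Principle C).
— Ivan: subject of the matrix clause; c-commands the pronoun within its binding domain — blocked (Principle B).
— Liam's mentor: object of the clause headed by 'blamed'; is c-commanded by the pronoun; coreference would bind this R-expression — blocked (Principle C).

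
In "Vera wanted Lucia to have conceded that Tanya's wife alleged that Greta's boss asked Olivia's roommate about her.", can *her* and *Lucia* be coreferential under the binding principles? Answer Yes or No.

*Lucia* is an R-expression; Principle C requires it to be free (not bound by any c-commanding expression).
— her: second object of the clause headed by 'asked'; the pronoun does not c-command the R-expression — coreference allowed.

Yes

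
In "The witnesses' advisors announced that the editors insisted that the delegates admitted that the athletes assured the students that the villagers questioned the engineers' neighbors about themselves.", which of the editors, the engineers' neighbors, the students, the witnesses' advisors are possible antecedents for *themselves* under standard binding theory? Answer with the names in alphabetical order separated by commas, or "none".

the engineers' neighbors

*themselves* is a reflexive; Principle A requires it to be bound within its binding domain — the clause headed by 'questioned'.
— the editors: subject of the clause headed by 'insisted'; c-commands the reflexive but lies outside its binding domain — cannot bind it (Principle A).
— the engineers' neighbors: object of the clause headed by 'questioned'; c-commands the reflexive within its binding domain — allowed (Principle A).
— the students: object of the clause headed by 'assured'; c-commands the reflexive but lies outside its binding domain — cannot bind it (Principle A).
— the witnesses' advisors: subject of the matrix clause; c-commands the reflexive but lies outside its binding domain — cannot bind it (Principle A).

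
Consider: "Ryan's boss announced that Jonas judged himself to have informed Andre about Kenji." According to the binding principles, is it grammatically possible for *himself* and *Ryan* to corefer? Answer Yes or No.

No

*himself* is a reflexive; Principle A requires it to be bound within its binding domain — the clause headed by 'judged'.
— Ryan: possessor inside the subject DP of the matrix clause; does not c-command the reflexive — cannot bind it (Principle A).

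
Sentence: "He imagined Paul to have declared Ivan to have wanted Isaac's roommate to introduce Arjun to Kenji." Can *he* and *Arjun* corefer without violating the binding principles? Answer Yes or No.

No

*Arjun* is an R-expression; Principle C requires it to be free (not bound by any c-commanding expression).
— he: subject of the matrix clause; the pronoun c-commands the R-expression — coreference blocked (Principle C).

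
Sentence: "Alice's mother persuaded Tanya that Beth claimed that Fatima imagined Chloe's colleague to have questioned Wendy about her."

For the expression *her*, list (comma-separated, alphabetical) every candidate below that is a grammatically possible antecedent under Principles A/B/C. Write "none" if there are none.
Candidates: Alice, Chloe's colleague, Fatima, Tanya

*her* is a pronoun; Principle B requires it to be free in its binding domain — the clause headed by 'questioned'.
— Alice: possessor inside the subject DP of the matrix clause; does not c-command the pronoun — Principle B does not apply; allowed.
— Chloe's colleague: subject of the clause headed by 'questioned'; c-commands the pronoun within its binding domain — blocked (Principle B).
— Fatima: subject of the clause headed by 'imagined'; c-commands the pronoun but lies outside its binding domain — allowed.
— Tanya: object of the matrix clause; c-commands the pronoun but lies outside its binding domain — allowed.

Alice, Fatima, Tanya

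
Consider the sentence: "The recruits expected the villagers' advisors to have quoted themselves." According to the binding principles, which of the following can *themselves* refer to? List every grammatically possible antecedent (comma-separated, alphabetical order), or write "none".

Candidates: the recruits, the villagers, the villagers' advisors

the villagers' advisors

*themselves* is a reflexive; Principle A requires it to be bound within its binding domain — the clause headed by 'quoted'.
— the recruits: subject of the matrix clause; c-commands the reflexive but lies outside its binding domain — cannot bind it (Principle A).
— the villagers: possessor inside the subject DP of the clause headed by 'quoted'; does not c-command the reflexive — cannot bind it (Principle A).
— the villagers' advisors: subject of the clause headed by 'quoted'; c-commands the reflexive within its binding domain — allowed (Principle A).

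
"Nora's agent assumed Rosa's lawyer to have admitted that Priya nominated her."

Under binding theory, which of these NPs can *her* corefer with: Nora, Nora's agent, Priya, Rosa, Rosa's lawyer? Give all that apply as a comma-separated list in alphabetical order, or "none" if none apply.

*her* is a pronoun; Principle B requires it to be free in its binding domain — the clause headed by 'nominated'.
— Nora: possessor inside the subject DP of the matrix clause; does not c-command the pronoun — Principle B does not apply; allowed.
— Nora's agent: subject of the matrix clause; c-commands the pronoun but lies outside its binding domain — allowed.
— Priya: subject of the clause headed by 'nominated'; c-commands the pronoun within its binding domain — blocked (Principle B).
— Rosa: possessor inside the subject DP of the clause headed by 'admitted'; does not c-command the pronoun — Principle B does not apply; allowed.
— Rosa's lawyer: subject of the clause headed by 'admitted'; c-commands the pronoun but lies outside its binding domain — allowed.

Nora, Nora's agent, Rosa, Rosa's lawyer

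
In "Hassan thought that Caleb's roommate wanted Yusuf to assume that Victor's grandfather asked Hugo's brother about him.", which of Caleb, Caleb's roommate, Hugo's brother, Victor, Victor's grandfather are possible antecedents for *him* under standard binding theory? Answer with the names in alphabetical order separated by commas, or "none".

Caleb, Caleb's roommate, Victor

*him* is a pronoun; Principle B requires it to be free in its binding domain — the clause headed by 'asked'.
— Caleb: possessor inside the subject DP of the clause headed by 'wanted'; does not c-command the pronoun — Principle B does not apply; allowed.
— Caleb's roommate: subject of the clause headed by 'wanted'; c-commands the pronoun but lies outside its binding domain — allowed.
— Hugo's brother: object of the clause headed by 'asked'; c-commands the pronoun within its binding domain — blocked (Principle B).
— Victor: possessor inside the subject DP of the clause headed by 'asked'; does not c-command the pronoun — Principle B does not apply; allowed.
— Victor's grandfather: subject of the clause headed by 'asked'; c-commands the pronoun within its binding domain — blocked (Principle B).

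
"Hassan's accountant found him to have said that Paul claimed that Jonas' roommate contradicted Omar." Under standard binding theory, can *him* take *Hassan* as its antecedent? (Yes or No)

*him* is a pronoun; Principle B requires it to be free in its binding domain — the matrix clause.
— Hassan: possessor inside the subject DP of the matrix clause; does not c-command the pronoun — Principle B does not apply; allowed.

Yes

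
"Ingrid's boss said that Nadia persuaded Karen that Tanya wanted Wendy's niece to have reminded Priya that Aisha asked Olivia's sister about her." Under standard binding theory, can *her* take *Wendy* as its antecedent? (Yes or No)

*her* is a pronoun; Principle B requires it to be free in its binding domain — the clause headed by 'asked'.
— Wendy: possessor inside the subject DP of the clause headed by 'reminded'; does not c-command the pronoun — Principle B does not apply; allowed.

Yes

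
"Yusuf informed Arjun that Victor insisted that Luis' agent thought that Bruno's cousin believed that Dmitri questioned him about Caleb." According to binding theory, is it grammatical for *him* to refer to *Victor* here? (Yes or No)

*Victor* is an R-expression; Principle C requires it to be free (not bound by any c-commanding expression).
— him: object of the clause headed by 'questioned'; the pronoun does not c-command the R-expression — coreference allowed.

Yes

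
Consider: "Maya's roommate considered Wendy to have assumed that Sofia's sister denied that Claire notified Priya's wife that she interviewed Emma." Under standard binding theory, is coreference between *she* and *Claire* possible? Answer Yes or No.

*Claire* is an R-expression; Principle C requires it to be free (not bound by any c-commanding expression).
— she: subject of the clause headed by 'interviewed'; the pronoun does not c-command the R-expression — coreference allowed.

Yes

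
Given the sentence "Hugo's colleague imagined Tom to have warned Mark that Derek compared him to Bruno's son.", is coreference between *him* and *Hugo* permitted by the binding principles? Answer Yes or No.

Yes

*him* is a pronoun; Principle B requires it to be free in its binding domain — the clause headed by 'compared'.
— Hugo: possessor inside the subject DP of the matrix clause; does not c-command the pronoun — Principle B does not apply; allowed.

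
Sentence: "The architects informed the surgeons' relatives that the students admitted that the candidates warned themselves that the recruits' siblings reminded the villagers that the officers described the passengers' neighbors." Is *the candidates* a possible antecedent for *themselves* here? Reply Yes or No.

Yes

*themselves* is a reflexive; Principle A requires it to be bound within its binding domain — the clause headed by 'warned'.
— the candidates: subject of the clause headed by 'warned'; c-commands the reflexive within its binding domain — allowed (Principle A).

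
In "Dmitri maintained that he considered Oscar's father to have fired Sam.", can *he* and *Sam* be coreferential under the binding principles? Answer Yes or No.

*Sam* is an R-expression; Principle C requires it to be free (not bound by any c-commanding expression).
— he: subject of the clause headed by 'considered'; the pronoun c-commands the R-expression — coreference blocked (Principle C).

No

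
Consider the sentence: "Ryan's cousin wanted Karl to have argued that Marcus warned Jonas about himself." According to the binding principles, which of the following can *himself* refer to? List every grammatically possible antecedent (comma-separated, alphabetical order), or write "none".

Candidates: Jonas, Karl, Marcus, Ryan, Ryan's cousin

Jonas, Marcus

*himself* is a reflexive; Principle A requires it to be bound within its binding domain — the clause headed by 'warned'.
— Jonas: object of the clause headed by 'warned'; c-commands the reflexive within its binding domain — allowed (Principle A).
— Karl: subject of the clause headed by 'argued'; c-commands the reflexive but lies outside its binding domain — cannot bind it (Principle A).
— Marcus: subject of the clause headed by 'warned'; c-commands the reflexive within its binding domain — allowed (Principle A).
— Ryan: possessor inside the subject DP of the matrix clause; does not c-command the reflexive — cannot bind it (Principle A).
— Ryan's cousin: subject of the matrix clause; c-commands the reflexive but lies outside its binding domain — cannot bind it (Principle A).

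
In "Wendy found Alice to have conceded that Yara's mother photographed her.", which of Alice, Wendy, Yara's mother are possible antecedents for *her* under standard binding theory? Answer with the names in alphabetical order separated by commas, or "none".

Alice, Wendy

*her* is a pronoun; Principle B requires it to be free in its binding domain — the clause headed by 'photographed'.
— Alice: subject of the clause headed by 'conceded'; c-commands the pronoun but lies outside its binding domain — allowed.
— Wendy: subject of the matrix clause; c-commands the pronoun but lies outside its binding domain — allowed.
— Yara's mother: subject of the clause headed by 'photographed'; c-commands the pronoun within its binding domain — blocked (Principle B).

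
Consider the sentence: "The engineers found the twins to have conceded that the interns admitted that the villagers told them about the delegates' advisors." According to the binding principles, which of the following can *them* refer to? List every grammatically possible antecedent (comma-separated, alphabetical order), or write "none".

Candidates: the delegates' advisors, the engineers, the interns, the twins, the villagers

*them* is a pronoun; Principle B requires it to be free in its binding domain — the clause headed by 'told'.
— the delegates' advisors: second object of the clause headed by 'told'; is c-commanded by the pronoun; coreference would bind this R-expression — blocked (Principle C).
— the engineers: subject of the matrix clause; c-commands the pronoun but lies outside its binding domain — allowed.
— the interns: subject of the clause headed by 'admitted'; c-commands the pronoun but lies outside its binding domain — allowed.
— the twins: subject of the clause headed by 'conceded'; c-commands the pronoun but lies outside its binding domain — allowed.
— the villagers: subject of the clause headed by 'told'; c-commands the pronoun within its binding domain — blocked (Principle B).

the engineers, the interns, the twins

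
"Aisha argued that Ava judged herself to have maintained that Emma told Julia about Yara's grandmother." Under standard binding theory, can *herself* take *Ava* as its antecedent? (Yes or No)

*herself* is a reflexive; Principle A requires it to be bound within its binding domain — the clause headed by 'judged'.
— Ava: subject of the clause headed by 'judged'; c-commands the reflexive within its binding domain — allowed (Principle A).

Yes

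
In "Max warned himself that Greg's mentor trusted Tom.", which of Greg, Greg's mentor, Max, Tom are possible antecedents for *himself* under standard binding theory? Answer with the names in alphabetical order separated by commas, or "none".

*himself* is a reflexive; Principle A requires it to be bound within its binding domain — the matrix clause.
— Greg: possessor inside the subject DP of the clause headed by 'trusted'; does not c-command the reflexive — cannot bind it (Principle A).
— Greg's mentor: subject of the clause headed by 'trusted'; does not c-command the reflexive — cannot bind it (Principle A).
— Max: subject of the matrix clause; c-commands the reflexive within its binding domain — allowed (Principle A).
— Tom: object of the clause headed by 'trusted'; does not c-command the reflexive — cannot bind it (Principle A).

Max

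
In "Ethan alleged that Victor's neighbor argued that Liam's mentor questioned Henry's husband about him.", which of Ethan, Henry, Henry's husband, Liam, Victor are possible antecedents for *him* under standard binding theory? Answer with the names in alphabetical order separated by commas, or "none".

*him* is a pronoun; Principle B requires it to be free in its binding domain — the clause headed by 'questioned'.
— Ethan: subject of the matrix clause; c-commands the pronoun but lies outside its binding domain — allowed.
— Henry: possessor inside the object DP of the clause headed by 'questioned'; does not c-command the pronoun — Principle B does not apply; allowed.
— Henry's husband: object of the clause headed by 'questioned'; c-commands the pronoun within its binding domain — blocked (Principle B).
— Liam: possessor inside the subject DP of the clause headed by 'questioned'; does not c-command the pronoun — Principle B does not apply; allowed.
— Victor: possessor inside the subject DP of the clause headed by 'argued'; does not c-command the pronoun — Principle B does not apply; allowed.

Ethan, Henry, Liam, Victor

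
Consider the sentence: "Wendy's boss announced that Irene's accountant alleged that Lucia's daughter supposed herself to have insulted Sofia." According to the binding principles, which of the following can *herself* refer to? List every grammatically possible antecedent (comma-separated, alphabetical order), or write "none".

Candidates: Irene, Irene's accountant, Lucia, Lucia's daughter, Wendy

*herself* is a reflexive; Principle A requires it to be bound within its binding domain — the clause headed by 'supposed'.
— Irene: possessor inside the subject DP of the clause headed by 'alleged'; does not c-command the reflexive — cannot bind it (Principle A).
— Irene's accountant: subject of the clause headed by 'alleged'; c-commands the reflexive but lies outside its binding domain — cannot bind it (Principle A).
— Lucia: possessor inside the subject DP of the clause headed by 'supposed'; does not c-command the reflexive — cannot bind it (Principle A).
— Lucia's daughter: subject of the clause headed by 'supposed'; c-commands the reflexive within its binding domain — allowed (Principle A).
— Wendy: possessor inside the subject DP of the matrix clause; does not c-command the reflexive — cannot bind it (Principle A).

Lucia's daughter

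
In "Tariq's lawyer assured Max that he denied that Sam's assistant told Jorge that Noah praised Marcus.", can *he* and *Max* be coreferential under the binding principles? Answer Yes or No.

*Max* is an R-expression; Principle C requires it to be free (not bound by any c-commanding expression).
— he: subject of the clause headed by 'denied'; the pronoun does not c-command the R-expression — coreference allowed.

Yes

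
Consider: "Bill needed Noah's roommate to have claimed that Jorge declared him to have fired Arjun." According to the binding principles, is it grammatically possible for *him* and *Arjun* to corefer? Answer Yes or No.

*him* is a pronoun; Principle B requires it to be free in its binding domain — the clause headed by 'declared'.
— Arjun: object of the clause headed by 'fired'; is c-commanded by the pronoun; coreference would bind this R-expression — blocked (Principle C).

No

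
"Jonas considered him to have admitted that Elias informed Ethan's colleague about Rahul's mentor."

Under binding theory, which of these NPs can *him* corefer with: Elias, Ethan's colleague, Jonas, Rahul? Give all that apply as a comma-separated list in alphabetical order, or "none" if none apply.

*him* is a pronoun; Principle B requires it to be free in its binding domain — the matrix clause.
— Elias: subject of the clause headed by 'informed'; is c-commanded by the pronoun; coreference would bind this R-expression — blocked (Principle C).
— Ethan's colleague: object of the clause headed by 'informed'; is c-commanded by the pronoun; coreference would bind this R-expression — blocked (Principle C).
— Jonas: subject of the matrix clause; c-commands the pronoun within its binding domain — blocked (Principle B).
— Rahul: possessor inside the second object DP of the clause headed by 'informed'; is c-commanded by the pronoun; coreference would bind this R-expression — blocked (Principle C).

none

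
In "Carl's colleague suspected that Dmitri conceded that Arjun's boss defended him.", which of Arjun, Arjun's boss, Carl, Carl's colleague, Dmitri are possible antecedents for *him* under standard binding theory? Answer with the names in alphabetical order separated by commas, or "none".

Arjun, Carl, Carl's colleague, Dmitri

*him* is a pronoun; Principle B requires it to be free in its binding domain — the clause headed by 'defended'.
— Arjun: possessor inside the subject DP of the clause headed by 'defended'; does not c-command the pronoun — Principle B does not apply; allowed.
— Arjun's boss: subject of the clause headed by 'defended'; c-commands the pronoun within its binding domain — blocked (Principle B).
— Carl: possessor inside the subject DP of the matrix clause; does not c-command the pronoun — Principle B does not apply; allowed.
— Carl's colleague: subject of the matrix clause; c-commands the pronoun but lies outside its binding domain — allowed.
— Dmitri: subject of the clause headed by 'conceded'; c-commands the pronoun but lies outside its binding domain — allowed.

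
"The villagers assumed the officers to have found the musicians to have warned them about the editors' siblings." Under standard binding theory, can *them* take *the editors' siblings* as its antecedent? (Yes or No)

*them* is a pronoun; Principle B requires it to be free in its binding domain — the clause headed by 'warned'.
— the editors' siblings: second object of the clause headed by 'warned'; is c-commanded by the pronoun; coreference would bind this R-expression — blocked (Principle C).

No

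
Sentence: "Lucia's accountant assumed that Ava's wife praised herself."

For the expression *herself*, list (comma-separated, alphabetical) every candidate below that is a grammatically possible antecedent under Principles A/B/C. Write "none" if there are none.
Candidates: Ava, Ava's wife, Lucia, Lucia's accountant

*herself* is a reflexive; Principle A requires it to be bound within its binding domain — the clause headed by 'praised'.
— Ava: possessor inside the subject DP of the clause headed by 'praised'; does not c-command the reflexive — cannot bind it (Principle A).
— Ava's wife: subject of the clause headed by 'praised'; c-commands the reflexive within its binding domain — allowed (Principle A).
— Lucia: possessor inside the subject DP of the matrix clause; does not c-command the reflexive — cannot bind it (Principle A).
— Lucia's accountant: subject of the matrix clause; c-commands the reflexive but lies outside its binding domain — cannot bind it (Principle A).

Ava's wife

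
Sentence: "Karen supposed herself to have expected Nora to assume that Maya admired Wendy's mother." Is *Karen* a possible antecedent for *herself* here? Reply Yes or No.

*herself* is a reflexive; Principle A requires it to be bound within its binding domain — the matrix clause.
— Karen: subject of the matrix clause; c-commands the reflexive within its binding domain — allowed (Principle A).

Yes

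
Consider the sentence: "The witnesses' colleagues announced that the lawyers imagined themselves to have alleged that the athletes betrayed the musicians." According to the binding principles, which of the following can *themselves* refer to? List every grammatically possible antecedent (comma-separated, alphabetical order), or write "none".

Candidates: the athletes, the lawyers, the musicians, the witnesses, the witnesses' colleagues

*themselves* is a reflexive; Principle A requires it to be bound within its binding domain — the clause headed by 'imagined'.
— the athletes: subject of the clause headed by 'betrayed'; does not c-command the reflexive — cannot bind it (Principle A).
— the lawyers: subject of the clause headed by 'imagined'; c-commands the reflexive within its binding domain — allowed (Principle A).
— the musicians: object of the clause headed by 'betrayed'; does not c-command the reflexive — cannot bind it (Principle A).
— the witnesses: possessor inside the subject DP of the matrix clause; does not c-command the reflexive — cannot bind it (Principle A).
— the witnesses' colleagues: subject of the matrix clause; c-commands the reflexive but lies outside its binding domain — cannot bind it (Principle A).

the lawyers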